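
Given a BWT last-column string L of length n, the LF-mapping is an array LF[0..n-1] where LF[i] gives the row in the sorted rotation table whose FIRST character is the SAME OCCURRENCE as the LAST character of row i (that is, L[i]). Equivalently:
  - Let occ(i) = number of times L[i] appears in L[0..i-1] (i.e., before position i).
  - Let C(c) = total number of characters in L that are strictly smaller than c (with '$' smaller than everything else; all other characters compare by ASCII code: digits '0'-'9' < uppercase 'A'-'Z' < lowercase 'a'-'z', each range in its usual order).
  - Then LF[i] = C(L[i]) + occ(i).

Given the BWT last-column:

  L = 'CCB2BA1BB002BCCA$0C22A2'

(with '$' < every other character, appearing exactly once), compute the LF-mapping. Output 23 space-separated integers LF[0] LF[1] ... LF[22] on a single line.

Answer: 18 19 13 5 14 10 4 15 16 1 2 6 17 20 21 11 0 3 22 7 8 12 9

Derivation:
Char counts: '$':1, '0':3, '1':1, '2':5, 'A':3, 'B':5, 'C':5
C (first-col start): C('$')=0, C('0')=1, C('1')=4, C('2')=5, C('A')=10, C('B')=13, C('C')=18
L[0]='C': occ=0, LF[0]=C('C')+0=18+0=18
L[1]='C': occ=1, LF[1]=C('C')+1=18+1=19
L[2]='B': occ=0, LF[2]=C('B')+0=13+0=13
L[3]='2': occ=0, LF[3]=C('2')+0=5+0=5
L[4]='B': occ=1, LF[4]=C('B')+1=13+1=14
L[5]='A': occ=0, LF[5]=C('A')+0=10+0=10
L[6]='1': occ=0, LF[6]=C('1')+0=4+0=4
L[7]='B': occ=2, LF[7]=C('B')+2=13+2=15
L[8]='B': occ=3, LF[8]=C('B')+3=13+3=16
L[9]='0': occ=0, LF[9]=C('0')+0=1+0=1
L[10]='0': occ=1, LF[10]=C('0')+1=1+1=2
L[11]='2': occ=1, LF[11]=C('2')+1=5+1=6
L[12]='B': occ=4, LF[12]=C('B')+4=13+4=17
L[13]='C': occ=2, LF[13]=C('C')+2=18+2=20
L[14]='C': occ=3, LF[14]=C('C')+3=18+3=21
L[15]='A': occ=1, LF[15]=C('A')+1=10+1=11
L[16]='$': occ=0, LF[16]=C('$')+0=0+0=0
L[17]='0': occ=2, LF[17]=C('0')+2=1+2=3
L[18]='C': occ=4, LF[18]=C('C')+4=18+4=22
L[19]='2': occ=2, LF[19]=C('2')+2=5+2=7
L[20]='2': occ=3, LF[20]=C('2')+3=5+3=8
L[21]='A': occ=2, LF[21]=C('A')+2=10+2=12
L[22]='2': occ=4, LF[22]=C('2')+4=5+4=9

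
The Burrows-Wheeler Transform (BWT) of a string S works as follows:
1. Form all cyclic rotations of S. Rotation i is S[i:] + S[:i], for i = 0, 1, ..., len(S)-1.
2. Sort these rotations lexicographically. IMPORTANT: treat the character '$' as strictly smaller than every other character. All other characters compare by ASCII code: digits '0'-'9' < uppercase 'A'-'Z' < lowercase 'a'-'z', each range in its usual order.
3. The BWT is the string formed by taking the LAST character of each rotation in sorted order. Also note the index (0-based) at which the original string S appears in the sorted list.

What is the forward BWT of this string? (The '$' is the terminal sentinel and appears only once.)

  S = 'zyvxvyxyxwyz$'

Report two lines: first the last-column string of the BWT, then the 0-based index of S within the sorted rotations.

Answer: zyxxvyyzxvwy$
12

Derivation:
All 13 rotations (rotation i = S[i:]+S[:i]):
  rot[0] = zyvxvyxyxwyz$
  rot[1] = yvxvyxyxwyz$z
  rot[2] = vxvyxyxwyz$zy
  rot[3] = xvyxyxwyz$zyv
  rot[4] = vyxyxwyz$zyvx
  rot[5] = yxyxwyz$zyvxv
  rot[6] = xyxwyz$zyvxvy
  rot[7] = yxwyz$zyvxvyx
  rot[8] = xwyz$zyvxvyxy
  rot[9] = wyz$zyvxvyxyx
  rot[10] = yz$zyvxvyxyxw
  rot[11] = z$zyvxvyxyxwy
  rot[12] = $zyvxvyxyxwyz
Sorted (with $ < everything):
  sorted[0] = $zyvxvyxyxwyz  (last char: 'z')
  sorted[1] = vxvyxyxwyz$zy  (last char: 'y')
  sorted[2] = vyxyxwyz$zyvx  (last char: 'x')
  sorted[3] = wyz$zyvxvyxyx  (last char: 'x')
  sorted[4] = xvyxyxwyz$zyv  (last char: 'v')
  sorted[5] = xwyz$zyvxvyxy  (last char: 'y')
  sorted[6] = xyxwyz$zyvxvy  (last char: 'y')
  sorted[7] = yvxvyxyxwyz$z  (last char: 'z')
  sorted[8] = yxwyz$zyvxvyx  (last char: 'x')
  sorted[9] = yxyxwyz$zyvxv  (last char: 'v')
  sorted[10] = yz$zyvxvyxyxw  (last char: 'w')
  sorted[11] = z$zyvxvyxyxwy  (last char: 'y')
  sorted[12] = zyvxvyxyxwyz$  (last char: '$')
Last column: zyxxvyyzxvwy$
Original string S is at sorted index 12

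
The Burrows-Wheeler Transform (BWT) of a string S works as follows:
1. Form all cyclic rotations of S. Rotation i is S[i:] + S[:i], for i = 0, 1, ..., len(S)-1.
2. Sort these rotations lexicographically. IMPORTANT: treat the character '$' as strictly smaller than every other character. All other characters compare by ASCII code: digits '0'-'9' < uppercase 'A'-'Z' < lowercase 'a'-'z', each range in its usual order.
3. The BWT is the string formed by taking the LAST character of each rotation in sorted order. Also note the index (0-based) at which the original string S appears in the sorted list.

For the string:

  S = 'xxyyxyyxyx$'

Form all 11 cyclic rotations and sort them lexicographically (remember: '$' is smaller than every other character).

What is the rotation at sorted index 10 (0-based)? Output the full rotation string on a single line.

All 11 rotations (rotation i = S[i:]+S[:i]):
  rot[0] = xxyyxyyxyx$
  rot[1] = xyyxyyxyx$x
  rot[2] = yyxyyxyx$xx
  rot[3] = yxyyxyx$xxy
  rot[4] = xyyxyx$xxyy
  rot[5] = yyxyx$xxyyx
  rot[6] = yxyx$xxyyxy
  rot[7] = xyx$xxyyxyy
  rot[8] = yx$xxyyxyyx
  rot[9] = x$xxyyxyyxy
  rot[10] = $xxyyxyyxyx
Sorted (with $ < everything):
  sorted[0] = $xxyyxyyxyx
  sorted[1] = x$xxyyxyyxy
  sorted[2] = xxyyxyyxyx$
  sorted[3] = xyx$xxyyxyy
  sorted[4] = xyyxyx$xxyy
  sorted[5] = xyyxyyxyx$x
  sorted[6] = yx$xxyyxyyx
  sorted[7] = yxyx$xxyyxy
  sorted[8] = yxyyxyx$xxy
  sorted[9] = yyxyx$xxyyx
  sorted[10] = yyxyyxyx$xx
sorted[10] = yyxyyxyx$xx

Answer: yyxyyxyx$xx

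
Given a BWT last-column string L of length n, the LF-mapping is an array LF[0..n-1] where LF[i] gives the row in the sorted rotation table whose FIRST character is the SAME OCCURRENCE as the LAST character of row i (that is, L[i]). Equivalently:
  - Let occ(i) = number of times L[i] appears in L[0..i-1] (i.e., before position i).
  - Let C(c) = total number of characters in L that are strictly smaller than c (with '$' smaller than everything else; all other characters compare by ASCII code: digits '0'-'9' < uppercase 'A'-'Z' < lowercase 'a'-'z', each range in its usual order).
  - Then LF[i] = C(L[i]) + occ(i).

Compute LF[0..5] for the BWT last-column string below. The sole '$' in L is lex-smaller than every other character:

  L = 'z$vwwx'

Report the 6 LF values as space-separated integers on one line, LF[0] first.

Answer: 5 0 1 2 3 4

Derivation:
Char counts: '$':1, 'v':1, 'w':2, 'x':1, 'z':1
C (first-col start): C('$')=0, C('v')=1, C('w')=2, C('x')=4, C('z')=5
L[0]='z': occ=0, LF[0]=C('z')+0=5+0=5
L[1]='$': occ=0, LF[1]=C('$')+0=0+0=0
L[2]='v': occ=0, LF[2]=C('v')+0=1+0=1
L[3]='w': occ=0, LF[3]=C('w')+0=2+0=2
L[4]='w': occ=1, LF[4]=C('w')+1=2+1=3
L[5]='x': occ=0, LF[5]=C('x')+0=4+0=4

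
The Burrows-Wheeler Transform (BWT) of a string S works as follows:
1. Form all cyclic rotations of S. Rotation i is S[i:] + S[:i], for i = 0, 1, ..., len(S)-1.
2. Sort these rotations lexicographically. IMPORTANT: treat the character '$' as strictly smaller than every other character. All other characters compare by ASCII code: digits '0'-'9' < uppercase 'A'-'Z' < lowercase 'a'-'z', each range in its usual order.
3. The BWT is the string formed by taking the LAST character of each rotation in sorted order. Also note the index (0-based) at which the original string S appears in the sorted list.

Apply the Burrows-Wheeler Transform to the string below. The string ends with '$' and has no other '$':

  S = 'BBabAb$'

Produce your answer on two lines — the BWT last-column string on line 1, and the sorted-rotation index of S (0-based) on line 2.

All 7 rotations (rotation i = S[i:]+S[:i]):
  rot[0] = BBabAb$
  rot[1] = BabAb$B
  rot[2] = abAb$BB
  rot[3] = bAb$BBa
  rot[4] = Ab$BBab
  rot[5] = b$BBabA
  rot[6] = $BBabAb
Sorted (with $ < everything):
  sorted[0] = $BBabAb  (last char: 'b')
  sorted[1] = Ab$BBab  (last char: 'b')
  sorted[2] = BBabAb$  (last char: '$')
  sorted[3] = BabAb$B  (last char: 'B')
  sorted[4] = abAb$BB  (last char: 'B')
  sorted[5] = b$BBabA  (last char: 'A')
  sorted[6] = bAb$BBa  (last char: 'a')
Last column: bb$BBAa
Original string S is at sorted index 2

Answer: bb$BBAa
2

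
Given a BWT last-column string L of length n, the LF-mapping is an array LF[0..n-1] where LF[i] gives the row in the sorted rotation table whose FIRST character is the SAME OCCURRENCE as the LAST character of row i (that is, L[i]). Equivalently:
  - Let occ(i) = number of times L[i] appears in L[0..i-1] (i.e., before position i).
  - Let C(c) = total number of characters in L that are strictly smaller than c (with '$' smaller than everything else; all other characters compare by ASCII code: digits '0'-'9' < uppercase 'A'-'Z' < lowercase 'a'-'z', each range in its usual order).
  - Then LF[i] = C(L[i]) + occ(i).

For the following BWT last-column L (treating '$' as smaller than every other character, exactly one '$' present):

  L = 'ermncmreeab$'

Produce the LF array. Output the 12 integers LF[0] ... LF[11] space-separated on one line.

Char counts: '$':1, 'a':1, 'b':1, 'c':1, 'e':3, 'm':2, 'n':1, 'r':2
C (first-col start): C('$')=0, C('a')=1, C('b')=2, C('c')=3, C('e')=4, C('m')=7, C('n')=9, C('r')=10
L[0]='e': occ=0, LF[0]=C('e')+0=4+0=4
L[1]='r': occ=0, LF[1]=C('r')+0=10+0=10
L[2]='m': occ=0, LF[2]=C('m')+0=7+0=7
L[3]='n': occ=0, LF[3]=C('n')+0=9+0=9
L[4]='c': occ=0, LF[4]=C('c')+0=3+0=3
L[5]='m': occ=1, LF[5]=C('m')+1=7+1=8
L[6]='r': occ=1, LF[6]=C('r')+1=10+1=11
L[7]='e': occ=1, LF[7]=C('e')+1=4+1=5
L[8]='e': occ=2, LF[8]=C('e')+2=4+2=6
L[9]='a': occ=0, LF[9]=C('a')+0=1+0=1
L[10]='b': occ=0, LF[10]=C('b')+0=2+0=2
L[11]='$': occ=0, LF[11]=C('$')+0=0+0=0

Answer: 4 10 7 9 3 8 11 5 6 1 2 0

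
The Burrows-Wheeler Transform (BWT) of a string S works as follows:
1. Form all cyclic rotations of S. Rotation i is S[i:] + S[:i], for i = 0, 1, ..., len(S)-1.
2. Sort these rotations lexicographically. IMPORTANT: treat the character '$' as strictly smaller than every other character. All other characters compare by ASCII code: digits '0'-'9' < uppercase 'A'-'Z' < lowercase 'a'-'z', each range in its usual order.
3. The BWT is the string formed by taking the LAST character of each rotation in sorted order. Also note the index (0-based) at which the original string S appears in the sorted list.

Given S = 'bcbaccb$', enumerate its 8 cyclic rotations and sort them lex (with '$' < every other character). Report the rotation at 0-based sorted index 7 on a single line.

All 8 rotations (rotation i = S[i:]+S[:i]):
  rot[0] = bcbaccb$
  rot[1] = cbaccb$b
  rot[2] = baccb$bc
  rot[3] = accb$bcb
  rot[4] = ccb$bcba
  rot[5] = cb$bcbac
  rot[6] = b$bcbacc
  rot[7] = $bcbaccb
Sorted (with $ < everything):
  sorted[0] = $bcbaccb
  sorted[1] = accb$bcb
  sorted[2] = b$bcbacc
  sorted[3] = baccb$bc
  sorted[4] = bcbaccb$
  sorted[5] = cb$bcbac
  sorted[6] = cbaccb$b
  sorted[7] = ccb$bcba
sorted[7] = ccb$bcba

Answer: ccb$bcba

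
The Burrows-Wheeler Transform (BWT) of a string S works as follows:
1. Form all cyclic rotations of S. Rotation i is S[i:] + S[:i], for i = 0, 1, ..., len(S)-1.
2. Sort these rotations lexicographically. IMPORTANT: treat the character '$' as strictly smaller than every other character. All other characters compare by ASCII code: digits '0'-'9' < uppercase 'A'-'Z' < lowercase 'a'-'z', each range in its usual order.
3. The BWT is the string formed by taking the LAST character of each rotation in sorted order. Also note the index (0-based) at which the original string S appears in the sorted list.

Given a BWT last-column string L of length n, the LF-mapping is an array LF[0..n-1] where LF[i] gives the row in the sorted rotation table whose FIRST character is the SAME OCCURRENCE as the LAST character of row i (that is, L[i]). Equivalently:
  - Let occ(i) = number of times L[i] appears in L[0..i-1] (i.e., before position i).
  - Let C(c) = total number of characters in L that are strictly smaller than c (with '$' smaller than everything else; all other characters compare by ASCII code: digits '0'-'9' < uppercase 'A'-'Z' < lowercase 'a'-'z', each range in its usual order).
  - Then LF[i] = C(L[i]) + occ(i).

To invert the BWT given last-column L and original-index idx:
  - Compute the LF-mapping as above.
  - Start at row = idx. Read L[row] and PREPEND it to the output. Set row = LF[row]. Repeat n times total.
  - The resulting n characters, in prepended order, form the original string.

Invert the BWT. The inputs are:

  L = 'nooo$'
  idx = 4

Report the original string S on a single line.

Answer: ooon$

Derivation:
LF mapping: 1 2 3 4 0
Walk LF starting at row 4, prepending L[row]:
  step 1: row=4, L[4]='$', prepend. Next row=LF[4]=0
  step 2: row=0, L[0]='n', prepend. Next row=LF[0]=1
  step 3: row=1, L[1]='o', prepend. Next row=LF[1]=2
  step 4: row=2, L[2]='o', prepend. Next row=LF[2]=3
  step 5: row=3, L[3]='o', prepend. Next row=LF[3]=4
Reversed output: ooon$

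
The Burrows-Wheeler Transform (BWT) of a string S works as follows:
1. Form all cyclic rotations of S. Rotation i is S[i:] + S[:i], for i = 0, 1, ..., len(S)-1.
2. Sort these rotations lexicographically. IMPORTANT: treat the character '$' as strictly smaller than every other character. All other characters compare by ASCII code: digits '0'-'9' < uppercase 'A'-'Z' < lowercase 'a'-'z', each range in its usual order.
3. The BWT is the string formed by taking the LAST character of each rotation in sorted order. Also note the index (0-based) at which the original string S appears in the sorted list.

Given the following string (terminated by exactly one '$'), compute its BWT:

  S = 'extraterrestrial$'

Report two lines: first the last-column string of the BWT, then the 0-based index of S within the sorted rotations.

All 17 rotations (rotation i = S[i:]+S[:i]):
  rot[0] = extraterrestrial$
  rot[1] = xtraterrestrial$e
  rot[2] = traterrestrial$ex
  rot[3] = raterrestrial$ext
  rot[4] = aterrestrial$extr
  rot[5] = terrestrial$extra
  rot[6] = errestrial$extrat
  rot[7] = rrestrial$extrate
  rot[8] = restrial$extrater
  rot[9] = estrial$extraterr
  rot[10] = strial$extraterre
  rot[11] = trial$extraterres
  rot[12] = rial$extraterrest
  rot[13] = ial$extraterrestr
  rot[14] = al$extraterrestri
  rot[15] = l$extraterrestria
  rot[16] = $extraterrestrial
Sorted (with $ < everything):
  sorted[0] = $extraterrestrial  (last char: 'l')
  sorted[1] = al$extraterrestri  (last char: 'i')
  sorted[2] = aterrestrial$extr  (last char: 'r')
  sorted[3] = errestrial$extrat  (last char: 't')
  sorted[4] = estrial$extraterr  (last char: 'r')
  sorted[5] = extraterrestrial$  (last char: '$')
  sorted[6] = ial$extraterrestr  (last char: 'r')
  sorted[7] = l$extraterrestria  (last char: 'a')
  sorted[8] = raterrestrial$ext  (last char: 't')
  sorted[9] = restrial$extrater  (last char: 'r')
  sorted[10] = rial$extraterrest  (last char: 't')
  sorted[11] = rrestrial$extrate  (last char: 'e')
  sorted[12] = strial$extraterre  (last char: 'e')
  sorted[13] = terrestrial$extra  (last char: 'a')
  sorted[14] = traterrestrial$ex  (last char: 'x')
  sorted[15] = trial$extraterres  (last char: 's')
  sorted[16] = xtraterrestrial$e  (last char: 'e')
Last column: lirtr$ratrteeaxse
Original string S is at sorted index 5

Answer: lirtr$ratrteeaxse
5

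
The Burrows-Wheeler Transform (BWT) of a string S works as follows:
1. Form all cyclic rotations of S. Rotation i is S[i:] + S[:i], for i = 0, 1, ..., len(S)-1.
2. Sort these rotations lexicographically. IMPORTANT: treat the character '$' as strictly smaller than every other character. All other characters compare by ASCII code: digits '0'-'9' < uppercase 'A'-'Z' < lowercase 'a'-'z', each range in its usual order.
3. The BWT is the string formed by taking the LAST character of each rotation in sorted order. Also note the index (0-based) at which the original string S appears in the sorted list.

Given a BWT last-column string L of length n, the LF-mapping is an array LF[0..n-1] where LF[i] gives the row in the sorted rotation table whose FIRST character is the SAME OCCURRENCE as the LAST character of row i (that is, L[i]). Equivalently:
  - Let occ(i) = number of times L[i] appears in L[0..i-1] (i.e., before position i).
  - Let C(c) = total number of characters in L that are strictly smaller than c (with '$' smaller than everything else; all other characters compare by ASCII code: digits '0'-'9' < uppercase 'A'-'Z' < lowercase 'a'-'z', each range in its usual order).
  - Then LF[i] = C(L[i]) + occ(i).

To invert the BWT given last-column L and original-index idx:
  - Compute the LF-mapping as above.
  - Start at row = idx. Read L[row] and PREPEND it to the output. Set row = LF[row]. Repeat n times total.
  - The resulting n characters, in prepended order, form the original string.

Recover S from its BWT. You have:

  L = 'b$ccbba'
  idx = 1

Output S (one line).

LF mapping: 2 0 5 6 3 4 1
Walk LF starting at row 1, prepending L[row]:
  step 1: row=1, L[1]='$', prepend. Next row=LF[1]=0
  step 2: row=0, L[0]='b', prepend. Next row=LF[0]=2
  step 3: row=2, L[2]='c', prepend. Next row=LF[2]=5
  step 4: row=5, L[5]='b', prepend. Next row=LF[5]=4
  step 5: row=4, L[4]='b', prepend. Next row=LF[4]=3
  step 6: row=3, L[3]='c', prepend. Next row=LF[3]=6
  step 7: row=6, L[6]='a', prepend. Next row=LF[6]=1
Reversed output: acbbcb$

Answer: acbbcb$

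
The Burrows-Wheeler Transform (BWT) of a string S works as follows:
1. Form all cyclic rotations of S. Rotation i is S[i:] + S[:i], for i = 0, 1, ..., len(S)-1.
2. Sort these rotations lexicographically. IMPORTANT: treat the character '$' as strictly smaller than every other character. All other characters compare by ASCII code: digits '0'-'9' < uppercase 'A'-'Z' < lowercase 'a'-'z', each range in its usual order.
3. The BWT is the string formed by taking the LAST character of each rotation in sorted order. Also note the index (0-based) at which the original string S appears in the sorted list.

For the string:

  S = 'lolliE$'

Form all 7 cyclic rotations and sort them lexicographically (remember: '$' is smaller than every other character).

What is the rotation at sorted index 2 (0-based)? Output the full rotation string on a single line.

Answer: iE$loll

Derivation:
All 7 rotations (rotation i = S[i:]+S[:i]):
  rot[0] = lolliE$
  rot[1] = olliE$l
  rot[2] = lliE$lo
  rot[3] = liE$lol
  rot[4] = iE$loll
  rot[5] = E$lolli
  rot[6] = $lolliE
Sorted (with $ < everything):
  sorted[0] = $lolliE
  sorted[1] = E$lolli
  sorted[2] = iE$loll
  sorted[3] = liE$lol
  sorted[4] = lliE$lo
  sorted[5] = lolliE$
  sorted[6] = olliE$l
sorted[2] = iE$loll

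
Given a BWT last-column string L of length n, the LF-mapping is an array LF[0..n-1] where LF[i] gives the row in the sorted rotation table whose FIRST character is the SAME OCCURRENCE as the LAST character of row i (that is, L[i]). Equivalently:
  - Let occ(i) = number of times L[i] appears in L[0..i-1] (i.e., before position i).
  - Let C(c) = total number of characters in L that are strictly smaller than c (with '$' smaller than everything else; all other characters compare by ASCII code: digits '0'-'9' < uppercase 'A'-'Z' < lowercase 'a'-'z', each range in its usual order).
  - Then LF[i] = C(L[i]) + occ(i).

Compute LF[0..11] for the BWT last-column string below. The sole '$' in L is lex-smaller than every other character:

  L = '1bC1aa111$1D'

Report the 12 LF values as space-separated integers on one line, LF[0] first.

Answer: 1 11 7 2 9 10 3 4 5 0 6 8

Derivation:
Char counts: '$':1, '1':6, 'C':1, 'D':1, 'a':2, 'b':1
C (first-col start): C('$')=0, C('1')=1, C('C')=7, C('D')=8, C('a')=9, C('b')=11
L[0]='1': occ=0, LF[0]=C('1')+0=1+0=1
L[1]='b': occ=0, LF[1]=C('b')+0=11+0=11
L[2]='C': occ=0, LF[2]=C('C')+0=7+0=7
L[3]='1': occ=1, LF[3]=C('1')+1=1+1=2
L[4]='a': occ=0, LF[4]=C('a')+0=9+0=9
L[5]='a': occ=1, LF[5]=C('a')+1=9+1=10
L[6]='1': occ=2, LF[6]=C('1')+2=1+2=3
L[7]='1': occ=3, LF[7]=C('1')+3=1+3=4
L[8]='1': occ=4, LF[8]=C('1')+4=1+4=5
L[9]='$': occ=0, LF[9]=C('$')+0=0+0=0
L[10]='1': occ=5, LF[10]=C('1')+5=1+5=6
L[11]='D': occ=0, LF[11]=C('D')+0=8+0=8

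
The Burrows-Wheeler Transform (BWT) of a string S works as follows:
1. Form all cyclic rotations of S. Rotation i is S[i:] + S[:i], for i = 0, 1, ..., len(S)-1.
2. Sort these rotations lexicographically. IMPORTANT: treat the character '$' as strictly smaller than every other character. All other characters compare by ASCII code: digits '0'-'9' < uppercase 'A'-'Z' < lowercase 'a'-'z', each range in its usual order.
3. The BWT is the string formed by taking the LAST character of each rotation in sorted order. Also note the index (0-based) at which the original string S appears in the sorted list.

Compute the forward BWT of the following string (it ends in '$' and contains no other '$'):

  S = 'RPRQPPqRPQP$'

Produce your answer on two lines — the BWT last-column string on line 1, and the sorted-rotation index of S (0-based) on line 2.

Answer: PQQRRPPRq$PP
9

Derivation:
All 12 rotations (rotation i = S[i:]+S[:i]):
  rot[0] = RPRQPPqRPQP$
  rot[1] = PRQPPqRPQP$R
  rot[2] = RQPPqRPQP$RP
  rot[3] = QPPqRPQP$RPR
  rot[4] = PPqRPQP$RPRQ
  rot[5] = PqRPQP$RPRQP
  rot[6] = qRPQP$RPRQPP
  rot[7] = RPQP$RPRQPPq
  rot[8] = PQP$RPRQPPqR
  rot[9] = QP$RPRQPPqRP
  rot[10] = P$RPRQPPqRPQ
  rot[11] = $RPRQPPqRPQP
Sorted (with $ < everything):
  sorted[0] = $RPRQPPqRPQP  (last char: 'P')
  sorted[1] = P$RPRQPPqRPQ  (last char: 'Q')
  sorted[2] = PPqRPQP$RPRQ  (last char: 'Q')
  sorted[3] = PQP$RPRQPPqR  (last char: 'R')
  sorted[4] = PRQPPqRPQP$R  (last char: 'R')
  sorted[5] = PqRPQP$RPRQP  (last char: 'P')
  sorted[6] = QP$RPRQPPqRP  (last char: 'P')
  sorted[7] = QPPqRPQP$RPR  (last char: 'R')
  sorted[8] = RPQP$RPRQPPq  (last char: 'q')
  sorted[9] = RPRQPPqRPQP$  (last char: '$')
  sorted[10] = RQPPqRPQP$RP  (last char: 'P')
  sorted[11] = qRPQP$RPRQPP  (last char: 'P')
Last column: PQQRRPPRq$PP
Original string S is at sorted index 9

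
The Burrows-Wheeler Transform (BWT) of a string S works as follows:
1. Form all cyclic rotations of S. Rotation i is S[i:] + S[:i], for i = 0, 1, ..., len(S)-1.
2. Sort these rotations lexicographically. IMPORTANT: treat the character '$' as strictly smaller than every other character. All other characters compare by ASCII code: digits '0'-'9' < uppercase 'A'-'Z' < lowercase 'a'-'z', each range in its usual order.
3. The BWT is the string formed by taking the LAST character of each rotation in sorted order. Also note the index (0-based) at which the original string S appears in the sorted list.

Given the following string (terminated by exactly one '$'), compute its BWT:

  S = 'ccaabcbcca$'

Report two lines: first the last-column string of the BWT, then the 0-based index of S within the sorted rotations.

Answer: accaacccbb$
10

Derivation:
All 11 rotations (rotation i = S[i:]+S[:i]):
  rot[0] = ccaabcbcca$
  rot[1] = caabcbcca$c
  rot[2] = aabcbcca$cc
  rot[3] = abcbcca$cca
  rot[4] = bcbcca$ccaa
  rot[5] = cbcca$ccaab
  rot[6] = bcca$ccaabc
  rot[7] = cca$ccaabcb
  rot[8] = ca$ccaabcbc
  rot[9] = a$ccaabcbcc
  rot[10] = $ccaabcbcca
Sorted (with $ < everything):
  sorted[0] = $ccaabcbcca  (last char: 'a')
  sorted[1] = a$ccaabcbcc  (last char: 'c')
  sorted[2] = aabcbcca$cc  (last char: 'c')
  sorted[3] = abcbcca$cca  (last char: 'a')
  sorted[4] = bcbcca$ccaa  (last char: 'a')
  sorted[5] = bcca$ccaabc  (last char: 'c')
  sorted[6] = ca$ccaabcbc  (last char: 'c')
  sorted[7] = caabcbcca$c  (last char: 'c')
  sorted[8] = cbcca$ccaab  (last char: 'b')
  sorted[9] = cca$ccaabcb  (last char: 'b')
  sorted[10] = ccaabcbcca$  (last char: '$')
Last column: accaacccbb$
Original string S is at sorted index 10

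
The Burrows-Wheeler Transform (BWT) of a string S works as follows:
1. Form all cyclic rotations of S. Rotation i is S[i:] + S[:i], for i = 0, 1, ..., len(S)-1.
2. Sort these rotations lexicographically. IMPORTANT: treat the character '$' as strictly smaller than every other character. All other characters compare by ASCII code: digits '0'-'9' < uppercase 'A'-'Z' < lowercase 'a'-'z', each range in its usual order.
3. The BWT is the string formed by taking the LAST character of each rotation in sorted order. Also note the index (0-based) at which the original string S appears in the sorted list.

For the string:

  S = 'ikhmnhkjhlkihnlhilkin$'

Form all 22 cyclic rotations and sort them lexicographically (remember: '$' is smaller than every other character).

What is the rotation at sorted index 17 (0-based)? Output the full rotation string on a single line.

All 22 rotations (rotation i = S[i:]+S[:i]):
  rot[0] = ikhmnhkjhlkihnlhilkin$
  rot[1] = khmnhkjhlkihnlhilkin$i
  rot[2] = hmnhkjhlkihnlhilkin$ik
  rot[3] = mnhkjhlkihnlhilkin$ikh
  rot[4] = nhkjhlkihnlhilkin$ikhm
  rot[5] = hkjhlkihnlhilkin$ikhmn
  rot[6] = kjhlkihnlhilkin$ikhmnh
  rot[7] = jhlkihnlhilkin$ikhmnhk
  rot[8] = hlkihnlhilkin$ikhmnhkj
  rot[9] = lkihnlhilkin$ikhmnhkjh
  rot[10] = kihnlhilkin$ikhmnhkjhl
  rot[11] = ihnlhilkin$ikhmnhkjhlk
  rot[12] = hnlhilkin$ikhmnhkjhlki
  rot[13] = nlhilkin$ikhmnhkjhlkih
  rot[14] = lhilkin$ikhmnhkjhlkihn
  rot[15] = hilkin$ikhmnhkjhlkihnl
  rot[16] = ilkin$ikhmnhkjhlkihnlh
  rot[17] = lkin$ikhmnhkjhlkihnlhi
  rot[18] = kin$ikhmnhkjhlkihnlhil
  rot[19] = in$ikhmnhkjhlkihnlhilk
  rot[20] = n$ikhmnhkjhlkihnlhilki
  rot[21] = $ikhmnhkjhlkihnlhilkin
Sorted (with $ < everything):
  sorted[0] = $ikhmnhkjhlkihnlhilkin
  sorted[1] = hilkin$ikhmnhkjhlkihnl
  sorted[2] = hkjhlkihnlhilkin$ikhmn
  sorted[3] = hlkihnlhilkin$ikhmnhkj
  sorted[4] = hmnhkjhlkihnlhilkin$ik
  sorted[5] = hnlhilkin$ikhmnhkjhlki
  sorted[6] = ihnlhilkin$ikhmnhkjhlk
  sorted[7] = ikhmnhkjhlkihnlhilkin$
  sorted[8] = ilkin$ikhmnhkjhlkihnlh
  sorted[9] = in$ikhmnhkjhlkihnlhilk
  sorted[10] = jhlkihnlhilkin$ikhmnhk
  sorted[11] = khmnhkjhlkihnlhilkin$i
  sorted[12] = kihnlhilkin$ikhmnhkjhl
  sorted[13] = kin$ikhmnhkjhlkihnlhil
  sorted[14] = kjhlkihnlhilkin$ikhmnh
  sorted[15] = lhilkin$ikhmnhkjhlkihn
  sorted[16] = lkihnlhilkin$ikhmnhkjh
  sorted[17] = lkin$ikhmnhkjhlkihnlhi
  sorted[18] = mnhkjhlkihnlhilkin$ikh
  sorted[19] = n$ikhmnhkjhlkihnlhilki
  sorted[20] = nhkjhlkihnlhilkin$ikhm
  sorted[21] = nlhilkin$ikhmnhkjhlkih
sorted[17] = lkin$ikhmnhkjhlkihnlhi

Answer: lkin$ikhmnhkjhlkihnlhi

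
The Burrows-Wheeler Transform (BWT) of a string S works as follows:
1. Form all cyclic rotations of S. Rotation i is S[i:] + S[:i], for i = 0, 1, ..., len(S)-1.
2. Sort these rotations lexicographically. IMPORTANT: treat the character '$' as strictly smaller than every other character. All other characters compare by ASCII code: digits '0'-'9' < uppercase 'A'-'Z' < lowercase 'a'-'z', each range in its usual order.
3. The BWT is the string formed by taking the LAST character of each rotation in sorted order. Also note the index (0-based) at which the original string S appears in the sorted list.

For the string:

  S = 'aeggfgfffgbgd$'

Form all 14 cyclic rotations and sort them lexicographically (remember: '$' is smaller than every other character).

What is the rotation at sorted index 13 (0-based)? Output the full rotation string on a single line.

Answer: ggfgfffgbgd$ae

Derivation:
All 14 rotations (rotation i = S[i:]+S[:i]):
  rot[0] = aeggfgfffgbgd$
  rot[1] = eggfgfffgbgd$a
  rot[2] = ggfgfffgbgd$ae
  rot[3] = gfgfffgbgd$aeg
  rot[4] = fgfffgbgd$aegg
  rot[5] = gfffgbgd$aeggf
  rot[6] = fffgbgd$aeggfg
  rot[7] = ffgbgd$aeggfgf
  rot[8] = fgbgd$aeggfgff
  rot[9] = gbgd$aeggfgfff
  rot[10] = bgd$aeggfgfffg
  rot[11] = gd$aeggfgfffgb
  rot[12] = d$aeggfgfffgbg
  rot[13] = $aeggfgfffgbgd
Sorted (with $ < everything):
  sorted[0] = $aeggfgfffgbgd
  sorted[1] = aeggfgfffgbgd$
  sorted[2] = bgd$aeggfgfffg
  sorted[3] = d$aeggfgfffgbg
  sorted[4] = eggfgfffgbgd$a
  sorted[5] = fffgbgd$aeggfg
  sorted[6] = ffgbgd$aeggfgf
  sorted[7] = fgbgd$aeggfgff
  sorted[8] = fgfffgbgd$aegg
  sorted[9] = gbgd$aeggfgfff
  sorted[10] = gd$aeggfgfffgb
  sorted[11] = gfffgbgd$aeggf
  sorted[12] = gfgfffgbgd$aeg
  sorted[13] = ggfgfffgbgd$ae
sorted[13] = ggfgfffgbgd$ae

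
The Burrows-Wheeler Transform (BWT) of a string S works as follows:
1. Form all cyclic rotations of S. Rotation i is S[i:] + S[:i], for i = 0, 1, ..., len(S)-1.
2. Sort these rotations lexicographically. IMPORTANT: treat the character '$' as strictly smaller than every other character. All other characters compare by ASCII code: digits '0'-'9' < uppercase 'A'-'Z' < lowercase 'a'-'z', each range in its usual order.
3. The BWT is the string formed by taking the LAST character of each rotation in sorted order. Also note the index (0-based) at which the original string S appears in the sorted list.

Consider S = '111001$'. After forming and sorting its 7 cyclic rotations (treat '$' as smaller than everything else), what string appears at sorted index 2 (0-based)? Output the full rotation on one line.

Answer: 01$1110

Derivation:
All 7 rotations (rotation i = S[i:]+S[:i]):
  rot[0] = 111001$
  rot[1] = 11001$1
  rot[2] = 1001$11
  rot[3] = 001$111
  rot[4] = 01$1110
  rot[5] = 1$11100
  rot[6] = $111001
Sorted (with $ < everything):
  sorted[0] = $111001
  sorted[1] = 001$111
  sorted[2] = 01$1110
  sorted[3] = 1$11100
  sorted[4] = 1001$11
  sorted[5] = 11001$1
  sorted[6] = 111001$
sorted[2] = 01$1110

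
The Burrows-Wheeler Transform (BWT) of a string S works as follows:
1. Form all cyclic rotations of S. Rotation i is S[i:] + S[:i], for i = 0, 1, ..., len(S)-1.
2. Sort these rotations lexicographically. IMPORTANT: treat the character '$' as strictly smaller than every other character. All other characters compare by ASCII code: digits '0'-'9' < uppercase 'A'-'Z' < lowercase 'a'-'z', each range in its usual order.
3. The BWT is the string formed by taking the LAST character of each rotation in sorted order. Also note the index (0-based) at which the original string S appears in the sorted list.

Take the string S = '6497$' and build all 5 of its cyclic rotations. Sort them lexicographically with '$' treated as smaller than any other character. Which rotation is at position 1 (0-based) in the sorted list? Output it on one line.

All 5 rotations (rotation i = S[i:]+S[:i]):
  rot[0] = 6497$
  rot[1] = 497$6
  rot[2] = 97$64
  rot[3] = 7$649
  rot[4] = $6497
Sorted (with $ < everything):
  sorted[0] = $6497
  sorted[1] = 497$6
  sorted[2] = 6497$
  sorted[3] = 7$649
  sorted[4] = 97$64
sorted[1] = 497$6

Answer: 497$6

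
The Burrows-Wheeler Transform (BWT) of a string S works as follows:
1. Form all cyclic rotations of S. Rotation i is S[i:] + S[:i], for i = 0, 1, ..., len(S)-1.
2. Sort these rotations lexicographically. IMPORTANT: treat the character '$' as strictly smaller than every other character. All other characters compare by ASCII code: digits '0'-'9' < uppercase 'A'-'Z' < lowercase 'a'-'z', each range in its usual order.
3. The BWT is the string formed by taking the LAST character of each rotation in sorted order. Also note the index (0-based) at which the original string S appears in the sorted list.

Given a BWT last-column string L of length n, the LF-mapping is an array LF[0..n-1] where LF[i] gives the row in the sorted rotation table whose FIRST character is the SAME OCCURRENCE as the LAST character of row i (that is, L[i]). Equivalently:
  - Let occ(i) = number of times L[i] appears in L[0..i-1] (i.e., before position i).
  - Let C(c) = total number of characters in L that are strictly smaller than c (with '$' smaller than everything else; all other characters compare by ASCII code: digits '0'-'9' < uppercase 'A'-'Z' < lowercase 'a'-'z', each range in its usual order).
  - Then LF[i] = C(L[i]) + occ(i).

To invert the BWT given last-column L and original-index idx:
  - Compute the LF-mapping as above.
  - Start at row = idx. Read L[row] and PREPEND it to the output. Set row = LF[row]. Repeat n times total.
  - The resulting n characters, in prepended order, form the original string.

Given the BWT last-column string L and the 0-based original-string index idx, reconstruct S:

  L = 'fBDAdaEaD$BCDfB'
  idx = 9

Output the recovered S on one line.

LF mapping: 13 2 6 1 12 10 9 11 7 0 3 5 8 14 4
Walk LF starting at row 9, prepending L[row]:
  step 1: row=9, L[9]='$', prepend. Next row=LF[9]=0
  step 2: row=0, L[0]='f', prepend. Next row=LF[0]=13
  step 3: row=13, L[13]='f', prepend. Next row=LF[13]=14
  step 4: row=14, L[14]='B', prepend. Next row=LF[14]=4
  step 5: row=4, L[4]='d', prepend. Next row=LF[4]=12
  step 6: row=12, L[12]='D', prepend. Next row=LF[12]=8
  step 7: row=8, L[8]='D', prepend. Next row=LF[8]=7
  step 8: row=7, L[7]='a', prepend. Next row=LF[7]=11
  step 9: row=11, L[11]='C', prepend. Next row=LF[11]=5
  step 10: row=5, L[5]='a', prepend. Next row=LF[5]=10
  step 11: row=10, L[10]='B', prepend. Next row=LF[10]=3
  step 12: row=3, L[3]='A', prepend. Next row=LF[3]=1
  step 13: row=1, L[1]='B', prepend. Next row=LF[1]=2
  step 14: row=2, L[2]='D', prepend. Next row=LF[2]=6
  step 15: row=6, L[6]='E', prepend. Next row=LF[6]=9
Reversed output: EDBABaCaDDdBff$

Answer: EDBABaCaDDdBff$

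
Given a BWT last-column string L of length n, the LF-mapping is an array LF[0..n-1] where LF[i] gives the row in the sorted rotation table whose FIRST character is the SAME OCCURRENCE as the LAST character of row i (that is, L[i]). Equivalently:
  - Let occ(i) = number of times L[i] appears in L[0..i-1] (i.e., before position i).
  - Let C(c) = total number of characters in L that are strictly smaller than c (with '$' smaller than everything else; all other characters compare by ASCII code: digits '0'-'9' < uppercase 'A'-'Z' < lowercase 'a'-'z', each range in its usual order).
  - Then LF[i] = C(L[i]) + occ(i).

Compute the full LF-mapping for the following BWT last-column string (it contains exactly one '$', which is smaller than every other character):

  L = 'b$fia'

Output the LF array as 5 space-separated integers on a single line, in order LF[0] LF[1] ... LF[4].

Char counts: '$':1, 'a':1, 'b':1, 'f':1, 'i':1
C (first-col start): C('$')=0, C('a')=1, C('b')=2, C('f')=3, C('i')=4
L[0]='b': occ=0, LF[0]=C('b')+0=2+0=2
L[1]='$': occ=0, LF[1]=C('$')+0=0+0=0
L[2]='f': occ=0, LF[2]=C('f')+0=3+0=3
L[3]='i': occ=0, LF[3]=C('i')+0=4+0=4
L[4]='a': occ=0, LF[4]=C('a')+0=1+0=1

Answer: 2 0 3 4 1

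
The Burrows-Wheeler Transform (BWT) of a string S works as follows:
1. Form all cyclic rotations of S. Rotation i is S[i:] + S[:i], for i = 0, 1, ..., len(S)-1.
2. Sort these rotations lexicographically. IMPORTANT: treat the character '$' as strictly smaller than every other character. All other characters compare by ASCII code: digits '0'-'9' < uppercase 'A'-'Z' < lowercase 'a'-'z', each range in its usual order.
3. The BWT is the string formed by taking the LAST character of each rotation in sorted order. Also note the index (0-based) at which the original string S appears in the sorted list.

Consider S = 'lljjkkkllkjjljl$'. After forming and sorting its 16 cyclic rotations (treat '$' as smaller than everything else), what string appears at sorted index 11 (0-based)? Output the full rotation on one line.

All 16 rotations (rotation i = S[i:]+S[:i]):
  rot[0] = lljjkkkllkjjljl$
  rot[1] = ljjkkkllkjjljl$l
  rot[2] = jjkkkllkjjljl$ll
  rot[3] = jkkkllkjjljl$llj
  rot[4] = kkkllkjjljl$lljj
  rot[5] = kkllkjjljl$lljjk
  rot[6] = kllkjjljl$lljjkk
  rot[7] = llkjjljl$lljjkkk
  rot[8] = lkjjljl$lljjkkkl
  rot[9] = kjjljl$lljjkkkll
  rot[10] = jjljl$lljjkkkllk
  rot[11] = jljl$lljjkkkllkj
  rot[12] = ljl$lljjkkkllkjj
  rot[13] = jl$lljjkkkllkjjl
  rot[14] = l$lljjkkkllkjjlj
  rot[15] = $lljjkkkllkjjljl
Sorted (with $ < everything):
  sorted[0] = $lljjkkkllkjjljl
  sorted[1] = jjkkkllkjjljl$ll
  sorted[2] = jjljl$lljjkkkllk
  sorted[3] = jkkkllkjjljl$llj
  sorted[4] = jl$lljjkkkllkjjl
  sorted[5] = jljl$lljjkkkllkj
  sorted[6] = kjjljl$lljjkkkll
  sorted[7] = kkkllkjjljl$lljj
  sorted[8] = kkllkjjljl$lljjk
  sorted[9] = kllkjjljl$lljjkk
  sorted[10] = l$lljjkkkllkjjlj
  sorted[11] = ljjkkkllkjjljl$l
  sorted[12] = ljl$lljjkkkllkjj
  sorted[13] = lkjjljl$lljjkkkl
  sorted[14] = lljjkkkllkjjljl$
  sorted[15] = llkjjljl$lljjkkk
sorted[11] = ljjkkkllkjjljl$l

Answer: ljjkkkllkjjljl$l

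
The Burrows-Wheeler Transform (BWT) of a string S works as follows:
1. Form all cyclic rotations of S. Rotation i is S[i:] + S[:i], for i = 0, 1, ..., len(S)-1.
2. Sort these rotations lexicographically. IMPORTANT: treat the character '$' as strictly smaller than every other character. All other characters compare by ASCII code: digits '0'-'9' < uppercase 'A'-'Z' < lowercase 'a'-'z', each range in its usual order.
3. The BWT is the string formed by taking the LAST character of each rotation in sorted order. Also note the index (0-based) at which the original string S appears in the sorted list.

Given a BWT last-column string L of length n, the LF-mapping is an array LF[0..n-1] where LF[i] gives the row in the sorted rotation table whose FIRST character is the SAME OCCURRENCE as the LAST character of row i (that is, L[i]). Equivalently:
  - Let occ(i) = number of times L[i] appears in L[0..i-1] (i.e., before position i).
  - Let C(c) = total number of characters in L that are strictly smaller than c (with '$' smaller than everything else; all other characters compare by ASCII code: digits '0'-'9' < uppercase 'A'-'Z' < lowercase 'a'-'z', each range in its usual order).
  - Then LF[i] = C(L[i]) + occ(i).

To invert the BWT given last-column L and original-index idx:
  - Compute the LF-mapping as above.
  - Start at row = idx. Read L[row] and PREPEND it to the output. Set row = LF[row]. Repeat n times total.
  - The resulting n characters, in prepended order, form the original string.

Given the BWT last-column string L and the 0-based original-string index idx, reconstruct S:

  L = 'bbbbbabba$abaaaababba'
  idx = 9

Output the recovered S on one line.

Answer: abbbbabababaabbaabab$

Derivation:
LF mapping: 10 11 12 13 14 1 15 16 2 0 3 17 4 5 6 7 18 8 19 20 9
Walk LF starting at row 9, prepending L[row]:
  step 1: row=9, L[9]='$', prepend. Next row=LF[9]=0
  step 2: row=0, L[0]='b', prepend. Next row=LF[0]=10
  step 3: row=10, L[10]='a', prepend. Next row=LF[10]=3
  step 4: row=3, L[3]='b', prepend. Next row=LF[3]=13
  step 5: row=13, L[13]='a', prepend. Next row=LF[13]=5
  step 6: row=5, L[5]='a', prepend. Next row=LF[5]=1
  step 7: row=1, L[1]='b', prepend. Next row=LF[1]=11
  step 8: row=11, L[11]='b', prepend. Next row=LF[11]=17
  step 9: row=17, L[17]='a', prepend. Next row=LF[17]=8
  step 10: row=8, L[8]='a', prepend. Next row=LF[8]=2
  step 11: row=2, L[2]='b', prepend. Next row=LF[2]=12
  step 12: row=12, L[12]='a', prepend. Next row=LF[12]=4
  step 13: row=4, L[4]='b', prepend. Next row=LF[4]=14
  step 14: row=14, L[14]='a', prepend. Next row=LF[14]=6
  step 15: row=6, L[6]='b', prepend. Next row=LF[6]=15
  step 16: row=15, L[15]='a', prepend. Next row=LF[15]=7
  step 17: row=7, L[7]='b', prepend. Next row=LF[7]=16
  step 18: row=16, L[16]='b', prepend. Next row=LF[16]=18
  step 19: row=18, L[18]='b', prepend. Next row=LF[18]=19
  step 20: row=19, L[19]='b', prepend. Next row=LF[19]=20
  step 21: row=20, L[20]='a', prepend. Next row=LF[20]=9
Reversed output: abbbbabababaabbaabab$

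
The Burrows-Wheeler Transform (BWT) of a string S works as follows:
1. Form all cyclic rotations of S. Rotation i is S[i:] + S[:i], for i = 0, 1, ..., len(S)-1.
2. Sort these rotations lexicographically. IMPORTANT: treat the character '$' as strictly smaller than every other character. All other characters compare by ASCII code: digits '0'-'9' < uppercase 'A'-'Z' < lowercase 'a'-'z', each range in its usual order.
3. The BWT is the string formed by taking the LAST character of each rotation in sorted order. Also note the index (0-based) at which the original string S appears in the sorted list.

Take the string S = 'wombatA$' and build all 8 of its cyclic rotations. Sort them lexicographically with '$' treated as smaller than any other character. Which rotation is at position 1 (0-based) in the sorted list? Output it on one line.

All 8 rotations (rotation i = S[i:]+S[:i]):
  rot[0] = wombatA$
  rot[1] = ombatA$w
  rot[2] = mbatA$wo
  rot[3] = batA$wom
  rot[4] = atA$womb
  rot[5] = tA$womba
  rot[6] = A$wombat
  rot[7] = $wombatA
Sorted (with $ < everything):
  sorted[0] = $wombatA
  sorted[1] = A$wombat
  sorted[2] = atA$womb
  sorted[3] = batA$wom
  sorted[4] = mbatA$wo
  sorted[5] = ombatA$w
  sorted[6] = tA$womba
  sorted[7] = wombatA$
sorted[1] = A$wombat

Answer: A$wombat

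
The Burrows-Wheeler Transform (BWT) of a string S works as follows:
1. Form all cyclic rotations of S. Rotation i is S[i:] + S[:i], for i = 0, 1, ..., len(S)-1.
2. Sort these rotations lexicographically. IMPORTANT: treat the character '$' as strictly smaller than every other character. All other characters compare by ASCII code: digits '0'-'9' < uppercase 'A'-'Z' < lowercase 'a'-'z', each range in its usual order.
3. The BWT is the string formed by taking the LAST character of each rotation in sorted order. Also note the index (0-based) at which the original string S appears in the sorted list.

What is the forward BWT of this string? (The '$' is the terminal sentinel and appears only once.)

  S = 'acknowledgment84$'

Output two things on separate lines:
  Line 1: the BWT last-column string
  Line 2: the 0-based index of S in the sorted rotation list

All 17 rotations (rotation i = S[i:]+S[:i]):
  rot[0] = acknowledgment84$
  rot[1] = cknowledgment84$a
  rot[2] = knowledgment84$ac
  rot[3] = nowledgment84$ack
  rot[4] = owledgment84$ackn
  rot[5] = wledgment84$ackno
  rot[6] = ledgment84$acknow
  rot[7] = edgment84$acknowl
  rot[8] = dgment84$acknowle
  rot[9] = gment84$acknowled
  rot[10] = ment84$acknowledg
  rot[11] = ent84$acknowledgm
  rot[12] = nt84$acknowledgme
  rot[13] = t84$acknowledgmen
  rot[14] = 84$acknowledgment
  rot[15] = 4$acknowledgment8
  rot[16] = $acknowledgment84
Sorted (with $ < everything):
  sorted[0] = $acknowledgment84  (last char: '4')
  sorted[1] = 4$acknowledgment8  (last char: '8')
  sorted[2] = 84$acknowledgment  (last char: 't')
  sorted[3] = acknowledgment84$  (last char: '$')
  sorted[4] = cknowledgment84$a  (last char: 'a')
  sorted[5] = dgment84$acknowle  (last char: 'e')
  sorted[6] = edgment84$acknowl  (last char: 'l')
  sorted[7] = ent84$acknowledgm  (last char: 'm')
  sorted[8] = gment84$acknowled  (last char: 'd')
  sorted[9] = knowledgment84$ac  (last char: 'c')
  sorted[10] = ledgment84$acknow  (last char: 'w')
  sorted[11] = ment84$acknowledg  (last char: 'g')
  sorted[12] = nowledgment84$ack  (last char: 'k')
  sorted[13] = nt84$acknowledgme  (last char: 'e')
  sorted[14] = owledgment84$ackn  (last char: 'n')
  sorted[15] = t84$acknowledgmen  (last char: 'n')
  sorted[16] = wledgment84$ackno  (last char: 'o')
Last column: 48t$aelmdcwgkenno
Original string S is at sorted index 3

Answer: 48t$aelmdcwgkenno
3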